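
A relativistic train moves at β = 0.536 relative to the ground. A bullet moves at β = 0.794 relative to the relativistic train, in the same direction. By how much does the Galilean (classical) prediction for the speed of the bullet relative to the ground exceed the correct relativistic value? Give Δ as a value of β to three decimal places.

Δ = 0.397

Galilean: u_cl = 0.794 + 0.536 = 1.3300.
Relativistic: u_rel = (0.794 + 0.536) / (1 + 0.794·0.536) = 1.3300/1.4256 = 0.9330.
Δ = 1.3300 − 0.9330 = 0.3970.
(The classical prediction exceeds c; the relativistic result does not.)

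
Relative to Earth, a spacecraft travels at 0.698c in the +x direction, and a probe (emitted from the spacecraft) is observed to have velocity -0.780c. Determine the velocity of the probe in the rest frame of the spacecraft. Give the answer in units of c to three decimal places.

-0.957c

Invert the composition law: u' = (u − v)/(1 − uv/c²).
u' = (-0.780 − 0.698) / (1 − (-0.780)(0.698)) = -1.4780/1.5444 = -0.9570.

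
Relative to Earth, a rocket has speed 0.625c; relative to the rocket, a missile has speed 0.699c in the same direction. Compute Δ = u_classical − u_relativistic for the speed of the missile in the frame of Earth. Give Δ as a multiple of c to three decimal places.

Galilean: u_cl = 0.699 + 0.625 = 1.3240.
Relativistic: u_rel = (0.699 + 0.625) / (1 + 0.699·0.625) = 1.3240/1.4369 = 0.9214.
Δ = 1.3240 − 0.9214 = 0.4026.
(The classical prediction exceeds c; the relativistic result does not.)

Δ = 0.403c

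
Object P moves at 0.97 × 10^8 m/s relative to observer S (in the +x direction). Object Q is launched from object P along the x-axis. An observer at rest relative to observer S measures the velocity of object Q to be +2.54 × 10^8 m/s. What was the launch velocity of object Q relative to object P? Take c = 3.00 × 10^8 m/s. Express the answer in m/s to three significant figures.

v = 0.323c, u = 0.847c.
Invert the composition law: u' = (u − v)/(1 − uv/c²).
u' = (0.847 − 0.323) / (1 − (0.847)(0.323)) = 0.5233/0.7262 = 0.7206.
u' = 0.7206 × 3.00 × 10^8 m/s.

+2.16 × 10^8 m/s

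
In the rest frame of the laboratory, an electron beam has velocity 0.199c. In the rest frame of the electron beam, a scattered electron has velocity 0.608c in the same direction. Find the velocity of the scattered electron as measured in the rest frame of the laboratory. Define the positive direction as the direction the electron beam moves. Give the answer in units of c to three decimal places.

0.720c

With v = 0.199 and u' = 0.608 (in units of c),
u = (u' + v)/(1 + u'v/c²):
u = (0.608 + 0.199) / (1 + 0.608·0.199) = 0.8070/1.1210 = 0.7199
(Galilean addition would give +0.807c.)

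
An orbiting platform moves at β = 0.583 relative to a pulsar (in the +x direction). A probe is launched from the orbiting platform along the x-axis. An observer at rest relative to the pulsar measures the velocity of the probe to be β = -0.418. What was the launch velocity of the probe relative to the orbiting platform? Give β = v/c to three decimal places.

β = -0.805

Invert the composition law: u' = (u − v)/(1 − uv/c²).
u' = (-0.418 − 0.583) / (1 − (-0.418)(0.583)) = -1.0010/1.2437 = -0.8049.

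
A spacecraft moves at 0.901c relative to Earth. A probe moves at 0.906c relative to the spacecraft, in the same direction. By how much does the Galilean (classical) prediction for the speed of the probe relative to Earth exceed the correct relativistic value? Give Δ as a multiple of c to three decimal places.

Δ = 0.812c

Galilean: u_cl = 0.906 + 0.901 = 1.8070.
Relativistic: u_rel = (0.906 + 0.901) / (1 + 0.906·0.901) = 1.8070/1.8163 = 0.9949.
Δ = 1.8070 − 0.9949 = 0.8121.
(The classical prediction exceeds c; the relativistic result does not.)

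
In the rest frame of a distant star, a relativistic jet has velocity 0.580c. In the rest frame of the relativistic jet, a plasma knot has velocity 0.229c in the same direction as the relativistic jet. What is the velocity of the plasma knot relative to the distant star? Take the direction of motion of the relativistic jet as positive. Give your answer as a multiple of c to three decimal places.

0.714c

With v = 0.580 and u' = 0.229 (in units of c),
u = (u' + v)/(1 + u'v/c²):
u = (0.229 + 0.580) / (1 + 0.229·0.580) = 0.8090/1.1328 = 0.7141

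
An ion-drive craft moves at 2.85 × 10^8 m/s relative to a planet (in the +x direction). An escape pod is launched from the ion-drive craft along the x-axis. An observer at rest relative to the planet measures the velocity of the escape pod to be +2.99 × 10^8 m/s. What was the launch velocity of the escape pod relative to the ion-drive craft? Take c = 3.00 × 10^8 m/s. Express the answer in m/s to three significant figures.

+2.63 × 10^8 m/s

v = 0.950c, u = 0.997c.
Invert the composition law: u' = (u − v)/(1 − uv/c²).
u' = (0.997 − 0.950) / (1 − (0.997)(0.950)) = 0.0467/0.0532 = 0.8777.
u' = 0.8777 × 3.00 × 10^8 m/s.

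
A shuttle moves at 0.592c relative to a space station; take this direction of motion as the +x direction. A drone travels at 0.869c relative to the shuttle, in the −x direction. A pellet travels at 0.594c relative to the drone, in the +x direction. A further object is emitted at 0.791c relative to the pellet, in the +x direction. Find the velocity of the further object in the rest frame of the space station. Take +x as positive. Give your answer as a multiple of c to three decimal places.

+0.804c

Apply u = (u' + v)/(1 + u'v/c²) successively, working outward toward the space station.
Start: velocity of the shuttle relative to the space station = 0.5920c.
Compose with the drone (u' = -0.869 in the shuttle frame): u_1 = (-0.869 + 0.592) / (1 + (-0.869)·0.592) = -0.2770/0.4856 = -0.5705.
Compose with the pellet (u' = 0.594 in the drone frame): u_2 = (0.594 + (-0.570)) / (1 + 0.594·(-0.570)) = 0.0235/0.6611 = 0.0356.
Compose with the further object (u' = 0.791 in the pellet frame): u_3 = (0.791 + 0.036) / (1 + 0.791·0.036) = 0.8266/1.0281 = 0.8039.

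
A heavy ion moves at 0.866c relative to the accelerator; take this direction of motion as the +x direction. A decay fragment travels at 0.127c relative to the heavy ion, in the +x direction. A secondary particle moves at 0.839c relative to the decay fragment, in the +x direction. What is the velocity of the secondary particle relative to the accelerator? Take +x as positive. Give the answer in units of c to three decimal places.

0.990c

Apply u = (u' + v)/(1 + u'v/c²) successively, working outward toward the accelerator.
Start: velocity of the heavy ion relative to the accelerator = 0.8660c.
Compose with the decay fragment (u' = 0.127 in the heavy ion frame): u_1 = (0.127 + 0.866) / (1 + 0.127·0.866) = 0.9930/1.1100 = 0.8946.
Compose with the secondary particle (u' = 0.839 in the decay fragment frame): u_2 = (0.839 + 0.895) / (1 + 0.839·0.895) = 1.7336/1.7506 = 0.9903.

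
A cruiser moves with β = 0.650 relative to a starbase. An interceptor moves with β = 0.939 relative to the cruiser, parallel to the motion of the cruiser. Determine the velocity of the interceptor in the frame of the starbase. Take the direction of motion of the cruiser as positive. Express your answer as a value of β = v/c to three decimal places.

With v = 0.650 and u' = 0.939 (in units of c),
u = (u' + v)/(1 + u'v/c²):
u = (0.939 + 0.650) / (1 + 0.939·0.650) = 1.5890/1.6103 = 0.9867

β = 0.987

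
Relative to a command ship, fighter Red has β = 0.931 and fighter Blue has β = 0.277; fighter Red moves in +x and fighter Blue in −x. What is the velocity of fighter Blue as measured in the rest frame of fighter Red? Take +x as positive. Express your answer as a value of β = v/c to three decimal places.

β_A = 0.931, β_B = -0.277.
Transform to A's frame with the inverse velocity-addition law: u' = (u − v)/(1 − uv/c²), taking u = β_B and v = β_A.
u' = (-0.277 − 0.931) / (1 − (0.931)(-0.277)) = -1.2080/1.2579 = -0.9603.

β = -0.960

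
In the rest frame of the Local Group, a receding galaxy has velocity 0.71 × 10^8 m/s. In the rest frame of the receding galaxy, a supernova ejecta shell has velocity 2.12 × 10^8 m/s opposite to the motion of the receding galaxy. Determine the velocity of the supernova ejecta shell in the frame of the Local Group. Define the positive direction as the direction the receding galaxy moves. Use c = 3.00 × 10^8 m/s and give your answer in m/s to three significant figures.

In units of c (dividing by 3.00 × 10^8 m/s): v = 0.237, u' = -0.707.
u = (u' + v)/(1 + u'v/c²):
u = (-0.707 + 0.237) / (1 + (-0.707)·0.237) = -0.4700/0.8328 = -0.5644
Converting back: u = -0.5644 × 3.00 × 10^8 m/s.

-1.69 × 10^8 m/s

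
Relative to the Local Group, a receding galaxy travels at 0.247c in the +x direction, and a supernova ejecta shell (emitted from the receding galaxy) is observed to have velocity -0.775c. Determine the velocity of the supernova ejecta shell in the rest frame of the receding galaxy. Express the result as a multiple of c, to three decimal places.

-0.858c

Invert the composition law: u' = (u − v)/(1 − uv/c²).
u' = (-0.775 − 0.247) / (1 − (-0.775)(0.247)) = -1.0220/1.1914 = -0.8578.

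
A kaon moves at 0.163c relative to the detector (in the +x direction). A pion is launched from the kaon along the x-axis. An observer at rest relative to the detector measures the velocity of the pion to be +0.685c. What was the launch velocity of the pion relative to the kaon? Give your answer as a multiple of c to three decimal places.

Invert the composition law: u' = (u − v)/(1 − uv/c²).
u' = (0.685 − 0.163) / (1 − (0.685)(0.163)) = 0.5220/0.8883 = 0.5876.

+0.588c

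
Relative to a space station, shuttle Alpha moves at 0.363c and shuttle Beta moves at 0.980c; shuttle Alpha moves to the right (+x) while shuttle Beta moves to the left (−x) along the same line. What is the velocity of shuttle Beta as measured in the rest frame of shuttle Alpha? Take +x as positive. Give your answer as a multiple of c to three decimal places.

β_A = 0.363, β_B = -0.980.
Transform to A's frame with the inverse velocity-addition law: u' = (u − v)/(1 − uv/c²), taking u = β_B and v = β_A.
u' = (-0.980 − 0.363) / (1 − (0.363)(-0.980)) = -1.3430/1.3557 = -0.9906.

-0.991c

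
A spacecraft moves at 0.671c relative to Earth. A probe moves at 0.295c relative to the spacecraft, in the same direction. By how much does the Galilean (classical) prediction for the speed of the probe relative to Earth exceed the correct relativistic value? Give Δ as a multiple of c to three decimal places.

Galilean: u_cl = 0.295 + 0.671 = 0.9660.
Relativistic: u_rel = (0.295 + 0.671) / (1 + 0.295·0.671) = 0.9660/1.1979 = 0.8064.
Δ = 0.9660 − 0.8064 = 0.1596.

Δ = 0.160c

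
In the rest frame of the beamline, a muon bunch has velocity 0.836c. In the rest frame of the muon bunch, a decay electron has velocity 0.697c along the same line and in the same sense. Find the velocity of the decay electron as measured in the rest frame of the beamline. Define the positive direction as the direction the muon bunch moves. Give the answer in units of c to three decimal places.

0.969c

With v = 0.836 and u' = 0.697 (in units of c),
u = (u' + v)/(1 + u'v/c²):
u = (0.697 + 0.836) / (1 + 0.697·0.836) = 1.5330/1.5827 = 0.9686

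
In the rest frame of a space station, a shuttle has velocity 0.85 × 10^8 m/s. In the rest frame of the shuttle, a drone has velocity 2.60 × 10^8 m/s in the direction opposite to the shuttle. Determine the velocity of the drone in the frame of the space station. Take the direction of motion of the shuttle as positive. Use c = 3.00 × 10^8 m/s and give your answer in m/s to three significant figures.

In units of c (dividing by 3.00 × 10^8 m/s): v = 0.283, u' = -0.867.
u = (u' + v)/(1 + u'v/c²):
u = (-0.867 + 0.283) / (1 + (-0.867)·0.283) = -0.5833/0.7544 = -0.7732
(Galilean addition would give -0.583c.)
Converting back: u = -0.7732 × 3.00 × 10^8 m/s.

-2.32 × 10^8 m/s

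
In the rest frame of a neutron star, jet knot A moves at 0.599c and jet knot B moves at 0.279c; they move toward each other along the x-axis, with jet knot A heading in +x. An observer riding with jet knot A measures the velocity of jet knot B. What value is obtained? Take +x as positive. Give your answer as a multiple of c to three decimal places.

-0.752c

β_A = 0.599, β_B = -0.279.
Transform to A's frame with the inverse velocity-addition law: u' = (u − v)/(1 − uv/c²), taking u = β_B and v = β_A.
u' = (-0.279 − 0.599) / (1 − (0.599)(-0.279)) = -0.8780/1.1671 = -0.7523.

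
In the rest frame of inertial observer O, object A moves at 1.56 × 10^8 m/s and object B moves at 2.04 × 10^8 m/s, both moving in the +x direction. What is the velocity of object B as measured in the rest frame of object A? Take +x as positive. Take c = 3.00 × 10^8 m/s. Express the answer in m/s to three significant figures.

β_A = 0.520, β_B = 0.680 (dividing each by c = 3.00 × 10^8 m/s).
Transform to A's frame with the inverse velocity-addition law: u' = (u − v)/(1 − uv/c²), taking u = β_B and v = β_A.
u' = (0.680 − 0.520) / (1 − (0.520)(0.680)) = 0.1600/0.6464 = 0.2475.
u' = 0.2475 × 3.00 × 10^8 m/s.

+7.43 × 10^7 m/s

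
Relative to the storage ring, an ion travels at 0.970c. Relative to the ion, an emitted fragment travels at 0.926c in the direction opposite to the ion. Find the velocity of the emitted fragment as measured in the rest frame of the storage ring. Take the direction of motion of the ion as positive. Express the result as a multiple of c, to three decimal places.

With v = 0.970 and u' = -0.926 (in units of c),
u = (u' + v)/(1 + u'v/c²):
u = (-0.926 + 0.970) / (1 + (-0.926)·0.970) = 0.0440/0.1018 = 0.4323
(Galilean addition would give +0.044c.)

+0.432c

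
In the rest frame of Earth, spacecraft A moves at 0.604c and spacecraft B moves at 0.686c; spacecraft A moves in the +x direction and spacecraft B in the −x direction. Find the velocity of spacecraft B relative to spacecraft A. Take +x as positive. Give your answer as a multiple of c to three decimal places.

β_A = 0.604, β_B = -0.686.
Transform to A's frame with the inverse velocity-addition law: u' = (u − v)/(1 − uv/c²), taking u = β_B and v = β_A.
u' = (-0.686 − 0.604) / (1 − (0.604)(-0.686)) = -1.2900/1.4143 = -0.9121.

-0.912c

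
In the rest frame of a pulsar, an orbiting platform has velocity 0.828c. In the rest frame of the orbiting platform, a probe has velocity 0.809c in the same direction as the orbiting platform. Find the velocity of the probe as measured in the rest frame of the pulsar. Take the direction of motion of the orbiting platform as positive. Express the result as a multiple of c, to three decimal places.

0.980c

With v = 0.828 and u' = 0.809 (in units of c),
u = (u' + v)/(1 + u'v/c²):
u = (0.809 + 0.828) / (1 + 0.809·0.828) = 1.6370/1.6699 = 0.9803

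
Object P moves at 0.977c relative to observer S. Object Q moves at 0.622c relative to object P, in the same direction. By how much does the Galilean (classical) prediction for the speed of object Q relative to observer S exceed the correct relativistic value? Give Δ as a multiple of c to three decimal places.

Δ = 0.604c

Galilean: u_cl = 0.622 + 0.977 = 1.5990.
Relativistic: u_rel = (0.622 + 0.977) / (1 + 0.622·0.977) = 1.5990/1.6077 = 0.9946.
Δ = 1.5990 − 0.9946 = 0.6044.
(The classical prediction exceeds c; the relativistic result does not.)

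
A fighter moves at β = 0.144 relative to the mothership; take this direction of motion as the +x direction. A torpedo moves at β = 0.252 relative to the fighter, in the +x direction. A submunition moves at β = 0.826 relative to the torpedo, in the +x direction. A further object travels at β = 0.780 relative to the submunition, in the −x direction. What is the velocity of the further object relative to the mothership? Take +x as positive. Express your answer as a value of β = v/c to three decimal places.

Apply u = (u' + v)/(1 + u'v/c²) successively, working outward toward the mothership.
Start: velocity of the fighter relative to the mothership = 0.1440c.
Compose with the torpedo (u' = 0.252 in the fighter frame): u_1 = (0.252 + 0.144) / (1 + 0.252·0.144) = 0.3960/1.0363 = 0.3821.
Compose with the submunition (u' = 0.826 in the torpedo frame): u_2 = (0.826 + 0.382) / (1 + 0.826·0.382) = 1.2081/1.3156 = 0.9183.
Compose with the further object (u' = -0.780 in the submunition frame): u_3 = (-0.780 + 0.918) / (1 + (-0.780)·0.918) = 0.1383/0.2837 = 0.4874.

β = +0.487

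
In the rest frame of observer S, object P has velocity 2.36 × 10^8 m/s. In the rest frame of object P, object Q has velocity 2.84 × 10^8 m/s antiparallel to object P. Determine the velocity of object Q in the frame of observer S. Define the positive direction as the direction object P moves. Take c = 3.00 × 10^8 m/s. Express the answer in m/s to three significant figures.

In units of c (dividing by 3.00 × 10^8 m/s): v = 0.787, u' = -0.947.
u = (u' + v)/(1 + u'v/c²):
u = (-0.947 + 0.787) / (1 + (-0.947)·0.787) = -0.1600/0.2553 = -0.6267
Converting back: u = -0.6267 × 3.00 × 10^8 m/s.

-1.88 × 10^8 m/s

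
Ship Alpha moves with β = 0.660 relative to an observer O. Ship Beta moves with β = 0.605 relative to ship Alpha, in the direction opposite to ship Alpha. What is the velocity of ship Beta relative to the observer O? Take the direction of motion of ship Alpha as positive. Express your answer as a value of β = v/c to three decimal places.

With v = 0.660 and u' = -0.605 (in units of c),
u = (u' + v)/(1 + u'v/c²):
u = (-0.605 + 0.660) / (1 + (-0.605)·0.660) = 0.0550/0.6007 = 0.0916

β = +0.092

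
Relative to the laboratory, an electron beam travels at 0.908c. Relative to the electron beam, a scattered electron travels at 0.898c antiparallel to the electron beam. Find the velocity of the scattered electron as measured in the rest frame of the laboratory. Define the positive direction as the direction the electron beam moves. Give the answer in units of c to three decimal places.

With v = 0.908 and u' = -0.898 (in units of c),
u = (u' + v)/(1 + u'v/c²):
u = (-0.898 + 0.908) / (1 + (-0.898)·0.908) = 0.0100/0.1846 = 0.0542

+0.054c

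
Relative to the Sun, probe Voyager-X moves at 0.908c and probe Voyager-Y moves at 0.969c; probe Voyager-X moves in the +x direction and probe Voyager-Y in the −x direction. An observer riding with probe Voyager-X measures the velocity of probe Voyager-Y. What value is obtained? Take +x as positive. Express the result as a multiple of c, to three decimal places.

-0.998c

β_A = 0.908, β_B = -0.969.
Transform to A's frame with the inverse velocity-addition law: u' = (u − v)/(1 − uv/c²), taking u = β_B and v = β_A.
u' = (-0.969 − 0.908) / (1 − (0.908)(-0.969)) = -1.8770/1.8799 = -0.9985.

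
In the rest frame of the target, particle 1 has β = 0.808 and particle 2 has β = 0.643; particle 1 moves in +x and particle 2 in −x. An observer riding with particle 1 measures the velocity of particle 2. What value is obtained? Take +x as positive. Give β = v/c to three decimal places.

β = -0.955

β_A = 0.808, β_B = -0.643.
Transform to A's frame with the inverse velocity-addition law: u' = (u − v)/(1 − uv/c²), taking u = β_B and v = β_A.
u' = (-0.643 − 0.808) / (1 − (0.808)(-0.643)) = -1.4510/1.5195 = -0.9549.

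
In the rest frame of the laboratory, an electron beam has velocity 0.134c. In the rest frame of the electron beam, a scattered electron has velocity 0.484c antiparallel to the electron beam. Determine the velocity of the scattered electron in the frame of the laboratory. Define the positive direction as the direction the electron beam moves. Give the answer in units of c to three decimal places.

-0.374c

With v = 0.134 and u' = -0.484 (in units of c),
u = (u' + v)/(1 + u'v/c²):
u = (-0.484 + 0.134) / (1 + (-0.484)·0.134) = -0.3500/0.9351 = -0.3743
(Galilean addition would give -0.350c.)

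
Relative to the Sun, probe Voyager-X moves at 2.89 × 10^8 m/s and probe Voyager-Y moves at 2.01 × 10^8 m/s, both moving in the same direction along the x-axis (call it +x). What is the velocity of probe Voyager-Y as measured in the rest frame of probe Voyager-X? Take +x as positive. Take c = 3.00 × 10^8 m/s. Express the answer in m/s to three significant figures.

β_A = 0.963, β_B = 0.670 (dividing each by c = 3.00 × 10^8 m/s).
Transform to A's frame with the inverse velocity-addition law: u' = (u − v)/(1 − uv/c²), taking u = β_B and v = β_A.
u' = (0.670 − 0.963) / (1 − (0.963)(0.670)) = -0.2933/0.3546 = -0.8273.
u' = -0.8273 × 3.00 × 10^8 m/s.

-2.48 × 10^8 m/s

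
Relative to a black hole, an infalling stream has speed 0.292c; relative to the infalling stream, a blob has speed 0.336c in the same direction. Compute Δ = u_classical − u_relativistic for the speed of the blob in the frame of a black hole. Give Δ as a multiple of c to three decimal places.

Δ = 0.056c

Galilean: u_cl = 0.336 + 0.292 = 0.6280.
Relativistic: u_rel = (0.336 + 0.292) / (1 + 0.336·0.292) = 0.6280/1.0981 = 0.5719.
Δ = 0.6280 − 0.5719 = 0.0561.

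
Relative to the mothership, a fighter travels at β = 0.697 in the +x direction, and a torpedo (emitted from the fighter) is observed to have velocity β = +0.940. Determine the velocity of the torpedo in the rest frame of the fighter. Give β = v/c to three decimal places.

Invert the composition law: u' = (u − v)/(1 − uv/c²).
u' = (0.940 − 0.697) / (1 − (0.940)(0.697)) = 0.2430/0.3448 = 0.7047.

β = +0.705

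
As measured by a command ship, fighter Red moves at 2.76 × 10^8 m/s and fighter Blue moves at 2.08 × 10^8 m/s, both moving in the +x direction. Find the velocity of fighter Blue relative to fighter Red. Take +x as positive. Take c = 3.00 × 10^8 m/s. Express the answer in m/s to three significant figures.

β_A = 0.920, β_B = 0.693 (dividing each by c = 3.00 × 10^8 m/s).
Transform to A's frame with the inverse velocity-addition law: u' = (u − v)/(1 − uv/c²), taking u = β_B and v = β_A.
u' = (0.693 − 0.920) / (1 − (0.920)(0.693)) = -0.2267/0.3621 = -0.6259.
u' = -0.6259 × 3.00 × 10^8 m/s.

-1.88 × 10^8 m/s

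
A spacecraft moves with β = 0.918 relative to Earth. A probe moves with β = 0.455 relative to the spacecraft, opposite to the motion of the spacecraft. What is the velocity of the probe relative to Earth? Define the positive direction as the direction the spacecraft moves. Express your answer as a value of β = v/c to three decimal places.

With v = 0.918 and u' = -0.455 (in units of c),
u = (u' + v)/(1 + u'v/c²):
u = (-0.455 + 0.918) / (1 + (-0.455)·0.918) = 0.4630/0.5823 = 0.7951
(Galilean addition would give +0.463c.)

β = +0.795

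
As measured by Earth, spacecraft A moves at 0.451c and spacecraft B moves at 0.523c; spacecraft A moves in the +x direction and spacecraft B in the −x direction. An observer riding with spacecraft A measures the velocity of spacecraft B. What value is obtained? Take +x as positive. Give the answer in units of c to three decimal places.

β_A = 0.451, β_B = -0.523.
Transform to A's frame with the inverse velocity-addition law: u' = (u − v)/(1 − uv/c²), taking u = β_B and v = β_A.
u' = (-0.523 − 0.451) / (1 − (0.451)(-0.523)) = -0.9740/1.2359 = -0.7881.

-0.788c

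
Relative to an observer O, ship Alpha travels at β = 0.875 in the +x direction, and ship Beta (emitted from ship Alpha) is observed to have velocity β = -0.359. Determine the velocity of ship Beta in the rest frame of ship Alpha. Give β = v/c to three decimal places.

β = -0.939

Invert the composition law: u' = (u − v)/(1 − uv/c²).
u' = (-0.359 − 0.875) / (1 − (-0.359)(0.875)) = -1.2340/1.3141 = -0.9390.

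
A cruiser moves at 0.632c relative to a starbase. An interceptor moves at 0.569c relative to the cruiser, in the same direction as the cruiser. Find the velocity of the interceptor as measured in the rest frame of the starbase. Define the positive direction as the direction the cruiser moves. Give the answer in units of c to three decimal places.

With v = 0.632 and u' = 0.569 (in units of c),
u = (u' + v)/(1 + u'v/c²):
u = (0.569 + 0.632) / (1 + 0.569·0.632) = 1.2010/1.3596 = 0.8833

0.883c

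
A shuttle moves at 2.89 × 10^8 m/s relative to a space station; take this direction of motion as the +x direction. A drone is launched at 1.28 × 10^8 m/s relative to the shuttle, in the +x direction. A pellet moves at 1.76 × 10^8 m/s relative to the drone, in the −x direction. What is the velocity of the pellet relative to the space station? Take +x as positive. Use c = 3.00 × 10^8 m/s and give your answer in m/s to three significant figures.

+2.83 × 10^8 m/s

Apply u = (u' + v)/(1 + u'v/c²) successively, working outward toward the space station.
(Dividing each given speed by c = 3.00 × 10^8 m/s to work in units of c.)
Start: velocity of the shuttle relative to the space station = 0.9633c.
Compose with the drone (u' = 0.427 in the shuttle frame): u_1 = (0.427 + 0.963) / (1 + 0.427·0.963) = 1.3900/1.4110 = 0.9851.
Compose with the pellet (u' = -0.587 in the drone frame): u_2 = (-0.587 + 0.985) / (1 + (-0.587)·0.985) = 0.3984/0.4221 = 0.9440.
So u = 0.9440 × 3.00 × 10^8 m/s.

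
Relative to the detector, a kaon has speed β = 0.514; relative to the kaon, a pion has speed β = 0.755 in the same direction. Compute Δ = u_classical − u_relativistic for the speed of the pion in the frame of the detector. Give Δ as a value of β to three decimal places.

Δ = 0.355

Galilean: u_cl = 0.755 + 0.514 = 1.2690.
Relativistic: u_rel = (0.755 + 0.514) / (1 + 0.755·0.514) = 1.2690/1.3881 = 0.9142.
Δ = 1.2690 − 0.9142 = 0.3548.
(The classical prediction exceeds c; the relativistic result does not.)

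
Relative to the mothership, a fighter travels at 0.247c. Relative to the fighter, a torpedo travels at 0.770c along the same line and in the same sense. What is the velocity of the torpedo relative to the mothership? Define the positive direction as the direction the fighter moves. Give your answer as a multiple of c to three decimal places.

0.854c

With v = 0.247 and u' = 0.770 (in units of c),
u = (u' + v)/(1 + u'v/c²):
u = (0.770 + 0.247) / (1 + 0.770·0.247) = 1.0170/1.1902 = 0.8545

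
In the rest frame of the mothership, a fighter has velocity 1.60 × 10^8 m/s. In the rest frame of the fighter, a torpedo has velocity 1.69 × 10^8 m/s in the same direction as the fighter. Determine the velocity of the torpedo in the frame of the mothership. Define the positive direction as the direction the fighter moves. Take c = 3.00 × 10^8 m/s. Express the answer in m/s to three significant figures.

2.53 × 10^8 m/s

In units of c (dividing by 3.00 × 10^8 m/s): v = 0.533, u' = 0.563.
u = (u' + v)/(1 + u'v/c²):
u = (0.563 + 0.533) / (1 + 0.563·0.533) = 1.0967/1.3004 = 0.8433
Converting back: u = 0.8433 × 3.00 × 10^8 m/s.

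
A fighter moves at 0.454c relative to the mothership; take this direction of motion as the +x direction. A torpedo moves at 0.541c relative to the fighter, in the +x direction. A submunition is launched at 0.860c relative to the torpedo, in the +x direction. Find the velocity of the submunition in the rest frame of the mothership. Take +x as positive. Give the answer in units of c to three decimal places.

Apply u = (u' + v)/(1 + u'v/c²) successively, working outward toward the mothership.
Start: velocity of the fighter relative to the mothership = 0.4540c.
Compose with the torpedo (u' = 0.541 in the fighter frame): u_1 = (0.541 + 0.454) / (1 + 0.541·0.454) = 0.9950/1.2456 = 0.7988.
Compose with the submunition (u' = 0.860 in the torpedo frame): u_2 = (0.860 + 0.799) / (1 + 0.860·0.799) = 1.6588/1.6870 = 0.9833.

0.983c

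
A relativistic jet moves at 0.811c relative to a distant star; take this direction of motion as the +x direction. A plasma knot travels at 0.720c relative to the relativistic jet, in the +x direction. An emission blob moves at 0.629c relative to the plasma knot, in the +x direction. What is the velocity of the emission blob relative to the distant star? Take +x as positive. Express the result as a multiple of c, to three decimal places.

0.992c

Apply u = (u' + v)/(1 + u'v/c²) successively, working outward toward the distant star.
Start: velocity of the relativistic jet relative to the distant star = 0.8110c.
Compose with the plasma knot (u' = 0.720 in the relativistic jet frame): u_1 = (0.720 + 0.811) / (1 + 0.720·0.811) = 1.5310/1.5839 = 0.9666.
Compose with the emission blob (u' = 0.629 in the plasma knot frame): u_2 = (0.629 + 0.967) / (1 + 0.629·0.967) = 1.5956/1.6080 = 0.9923.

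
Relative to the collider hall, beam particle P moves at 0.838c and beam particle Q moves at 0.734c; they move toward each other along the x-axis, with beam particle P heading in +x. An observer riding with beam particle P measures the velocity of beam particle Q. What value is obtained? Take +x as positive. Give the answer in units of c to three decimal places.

β_A = 0.838, β_B = -0.734.
Transform to A's frame with the inverse velocity-addition law: u' = (u − v)/(1 − uv/c²), taking u = β_B and v = β_A.
u' = (-0.734 − 0.838) / (1 − (0.838)(-0.734)) = -1.5720/1.6151 = -0.9733.

-0.973c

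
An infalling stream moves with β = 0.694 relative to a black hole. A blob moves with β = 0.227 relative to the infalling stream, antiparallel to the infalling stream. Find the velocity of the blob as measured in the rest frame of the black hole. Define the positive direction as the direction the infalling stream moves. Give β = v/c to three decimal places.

β = +0.554

With v = 0.694 and u' = -0.227 (in units of c),
u = (u' + v)/(1 + u'v/c²):
u = (-0.227 + 0.694) / (1 + (-0.227)·0.694) = 0.4670/0.8425 = 0.5543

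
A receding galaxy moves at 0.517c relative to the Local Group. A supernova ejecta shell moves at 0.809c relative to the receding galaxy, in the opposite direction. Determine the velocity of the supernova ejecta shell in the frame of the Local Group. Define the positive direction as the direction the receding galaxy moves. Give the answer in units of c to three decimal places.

-0.502c

With v = 0.517 and u' = -0.809 (in units of c),
u = (u' + v)/(1 + u'v/c²):
u = (-0.809 + 0.517) / (1 + (-0.809)·0.517) = -0.2920/0.5817 = -0.5019
(Galilean addition would give -0.292c.)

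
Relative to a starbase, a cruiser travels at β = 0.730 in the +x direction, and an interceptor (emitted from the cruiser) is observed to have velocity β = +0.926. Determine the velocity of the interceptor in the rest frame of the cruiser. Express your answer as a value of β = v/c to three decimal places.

β = +0.605

Invert the composition law: u' = (u − v)/(1 − uv/c²).
u' = (0.926 − 0.730) / (1 − (0.926)(0.730)) = 0.1960/0.3240 = 0.6049.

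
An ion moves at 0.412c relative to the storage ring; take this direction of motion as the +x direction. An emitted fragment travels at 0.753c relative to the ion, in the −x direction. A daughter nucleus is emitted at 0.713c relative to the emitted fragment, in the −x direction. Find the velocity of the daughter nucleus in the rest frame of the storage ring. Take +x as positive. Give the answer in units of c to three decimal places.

-0.893c

Apply u = (u' + v)/(1 + u'v/c²) successively, working outward toward the storage ring.
Start: velocity of the ion relative to the storage ring = 0.4120c.
Compose with the emitted fragment (u' = -0.753 in the ion frame): u_1 = (-0.753 + 0.412) / (1 + (-0.753)·0.412) = -0.3410/0.6898 = -0.4944.
Compose with the daughter nucleus (u' = -0.713 in the emitted fragment frame): u_2 = (-0.713 + (-0.494)) / (1 + (-0.713)·(-0.494)) = -1.2074/1.3525 = -0.8927.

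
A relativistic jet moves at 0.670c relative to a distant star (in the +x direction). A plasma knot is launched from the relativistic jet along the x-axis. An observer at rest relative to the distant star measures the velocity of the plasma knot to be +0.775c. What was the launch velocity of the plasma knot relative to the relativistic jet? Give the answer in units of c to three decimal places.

Invert the composition law: u' = (u − v)/(1 − uv/c²).
u' = (0.775 − 0.670) / (1 − (0.775)(0.670)) = 0.1050/0.4808 = 0.2184.

+0.218c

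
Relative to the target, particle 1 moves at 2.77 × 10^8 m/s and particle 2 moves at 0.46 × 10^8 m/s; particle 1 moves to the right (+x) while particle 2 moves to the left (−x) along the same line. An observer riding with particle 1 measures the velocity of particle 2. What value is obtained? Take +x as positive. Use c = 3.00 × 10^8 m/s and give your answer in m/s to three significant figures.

β_A = 0.923, β_B = -0.153 (dividing each by c = 3.00 × 10^8 m/s).
Transform to A's frame with the inverse velocity-addition law: u' = (u − v)/(1 − uv/c²), taking u = β_B and v = β_A.
u' = (-0.153 − 0.923) / (1 − (0.923)(-0.153)) = -1.0767/1.1416 = -0.9431.
u' = -0.9431 × 3.00 × 10^8 m/s.

-2.83 × 10^8 m/s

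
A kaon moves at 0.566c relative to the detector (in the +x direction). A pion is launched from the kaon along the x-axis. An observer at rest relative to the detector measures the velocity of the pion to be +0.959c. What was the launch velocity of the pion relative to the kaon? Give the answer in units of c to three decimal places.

+0.860c

Invert the composition law: u' = (u − v)/(1 − uv/c²).
u' = (0.959 − 0.566) / (1 − (0.959)(0.566)) = 0.3930/0.4572 = 0.8596.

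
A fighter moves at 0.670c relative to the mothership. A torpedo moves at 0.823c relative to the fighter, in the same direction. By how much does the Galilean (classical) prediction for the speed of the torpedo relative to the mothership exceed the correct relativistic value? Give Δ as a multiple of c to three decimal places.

Δ = 0.531c

Galilean: u_cl = 0.823 + 0.670 = 1.4930.
Relativistic: u_rel = (0.823 + 0.670) / (1 + 0.823·0.670) = 1.4930/1.5514 = 0.9624.
Δ = 1.4930 − 0.9624 = 0.5306.
(The classical prediction exceeds c; the relativistic result does not.)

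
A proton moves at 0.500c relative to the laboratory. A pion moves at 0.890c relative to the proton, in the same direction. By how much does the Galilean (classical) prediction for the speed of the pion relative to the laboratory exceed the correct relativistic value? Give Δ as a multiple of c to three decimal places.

Galilean: u_cl = 0.890 + 0.500 = 1.3900.
Relativistic: u_rel = (0.890 + 0.500) / (1 + 0.890·0.500) = 1.3900/1.4450 = 0.9619.
Δ = 1.3900 − 0.9619 = 0.4281.
(The classical prediction exceeds c; the relativistic result does not.)

Δ = 0.428c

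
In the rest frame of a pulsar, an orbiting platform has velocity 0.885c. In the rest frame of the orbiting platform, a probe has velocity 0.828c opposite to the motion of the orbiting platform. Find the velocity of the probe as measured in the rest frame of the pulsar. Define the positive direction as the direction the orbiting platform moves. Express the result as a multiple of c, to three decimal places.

With v = 0.885 and u' = -0.828 (in units of c),
u = (u' + v)/(1 + u'v/c²):
u = (-0.828 + 0.885) / (1 + (-0.828)·0.885) = 0.0570/0.2672 = 0.2133

+0.213c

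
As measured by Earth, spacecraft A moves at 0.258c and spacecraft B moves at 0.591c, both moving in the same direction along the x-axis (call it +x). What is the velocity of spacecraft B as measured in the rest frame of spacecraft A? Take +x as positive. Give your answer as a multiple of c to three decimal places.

β_A = 0.258, β_B = 0.591.
Transform to A's frame with the inverse velocity-addition law: u' = (u − v)/(1 − uv/c²), taking u = β_B and v = β_A.
u' = (0.591 − 0.258) / (1 − (0.258)(0.591)) = 0.3330/0.8475 = 0.3929.

+0.393c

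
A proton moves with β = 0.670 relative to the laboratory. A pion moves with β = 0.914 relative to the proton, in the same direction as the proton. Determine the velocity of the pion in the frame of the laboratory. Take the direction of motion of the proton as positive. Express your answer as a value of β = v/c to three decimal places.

With v = 0.670 and u' = 0.914 (in units of c),
u = (u' + v)/(1 + u'v/c²):
u = (0.914 + 0.670) / (1 + 0.914·0.670) = 1.5840/1.6124 = 0.9824

β = 0.982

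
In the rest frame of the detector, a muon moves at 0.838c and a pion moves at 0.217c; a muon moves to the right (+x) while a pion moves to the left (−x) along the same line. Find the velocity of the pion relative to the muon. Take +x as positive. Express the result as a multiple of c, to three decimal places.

-0.893c

β_A = 0.838, β_B = -0.217.
Transform to A's frame with the inverse velocity-addition law: u' = (u − v)/(1 − uv/c²), taking u = β_B and v = β_A.
u' = (-0.217 − 0.838) / (1 − (0.838)(-0.217)) = -1.0550/1.1818 = -0.8927.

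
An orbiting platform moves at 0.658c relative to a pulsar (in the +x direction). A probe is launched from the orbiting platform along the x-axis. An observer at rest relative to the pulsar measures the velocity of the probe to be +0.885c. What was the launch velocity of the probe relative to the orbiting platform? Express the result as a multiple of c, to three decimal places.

Invert the composition law: u' = (u − v)/(1 − uv/c²).
u' = (0.885 − 0.658) / (1 − (0.885)(0.658)) = 0.2270/0.4177 = 0.5435.

+0.543c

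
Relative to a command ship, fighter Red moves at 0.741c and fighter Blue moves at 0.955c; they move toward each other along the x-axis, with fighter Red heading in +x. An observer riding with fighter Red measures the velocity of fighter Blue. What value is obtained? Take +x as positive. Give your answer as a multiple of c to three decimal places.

-0.993c

β_A = 0.741, β_B = -0.955.
Transform to A's frame with the inverse velocity-addition law: u' = (u − v)/(1 − uv/c²), taking u = β_B and v = β_A.
u' = (-0.955 − 0.741) / (1 − (0.741)(-0.955)) = -1.6960/1.7077 = -0.9932.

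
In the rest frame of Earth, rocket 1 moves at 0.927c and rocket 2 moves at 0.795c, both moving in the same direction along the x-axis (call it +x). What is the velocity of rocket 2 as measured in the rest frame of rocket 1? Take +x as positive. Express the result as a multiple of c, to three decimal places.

β_A = 0.927, β_B = 0.795.
Transform to A's frame with the inverse velocity-addition law: u' = (u − v)/(1 − uv/c²), taking u = β_B and v = β_A.
u' = (0.795 − 0.927) / (1 − (0.927)(0.795)) = -0.1320/0.2630 = -0.5018.

-0.502c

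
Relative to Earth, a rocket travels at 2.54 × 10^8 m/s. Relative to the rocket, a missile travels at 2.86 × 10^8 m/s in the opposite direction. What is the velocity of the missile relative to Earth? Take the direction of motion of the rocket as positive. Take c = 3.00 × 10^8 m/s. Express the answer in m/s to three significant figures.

In units of c (dividing by 3.00 × 10^8 m/s): v = 0.847, u' = -0.953.
u = (u' + v)/(1 + u'v/c²):
u = (-0.953 + 0.847) / (1 + (-0.953)·0.847) = -0.1067/0.1928 = -0.5531
(Galilean addition would give -0.107c.)
Converting back: u = -0.5531 × 3.00 × 10^8 m/s.

-1.66 × 10^8 m/s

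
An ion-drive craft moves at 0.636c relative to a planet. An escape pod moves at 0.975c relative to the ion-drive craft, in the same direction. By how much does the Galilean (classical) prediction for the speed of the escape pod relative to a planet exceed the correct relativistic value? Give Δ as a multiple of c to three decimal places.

Galilean: u_cl = 0.975 + 0.636 = 1.6110.
Relativistic: u_rel = (0.975 + 0.636) / (1 + 0.975·0.636) = 1.6110/1.6201 = 0.9944.
Δ = 1.6110 − 0.9944 = 0.6166.
(The classical prediction exceeds c; the relativistic result does not.)

Δ = 0.617c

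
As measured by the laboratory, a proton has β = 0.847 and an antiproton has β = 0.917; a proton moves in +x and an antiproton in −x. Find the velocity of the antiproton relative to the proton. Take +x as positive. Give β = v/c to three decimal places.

β = -0.993

β_A = 0.847, β_B = -0.917.
Transform to A's frame with the inverse velocity-addition law: u' = (u − v)/(1 − uv/c²), taking u = β_B and v = β_A.
u' = (-0.917 − 0.847) / (1 − (0.847)(-0.917)) = -1.7640/1.7767 = -0.9929.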